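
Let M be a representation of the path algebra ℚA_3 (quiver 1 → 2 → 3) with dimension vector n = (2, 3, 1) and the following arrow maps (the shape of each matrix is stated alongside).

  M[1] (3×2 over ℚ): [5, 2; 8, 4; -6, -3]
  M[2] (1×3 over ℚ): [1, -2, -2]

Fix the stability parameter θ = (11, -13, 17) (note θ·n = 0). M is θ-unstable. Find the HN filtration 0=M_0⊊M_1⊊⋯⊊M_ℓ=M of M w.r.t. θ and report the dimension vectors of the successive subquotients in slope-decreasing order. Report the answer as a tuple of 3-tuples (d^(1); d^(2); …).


Interval decomposition of M: I[1,2], I[1,3], I[2,2].
HN type (ℓ=3): μ^(1)=17; μ^(2)=-1; μ^(3)=-13

((0, 0, 1); (2, 2, 0); (0, 1, 0))


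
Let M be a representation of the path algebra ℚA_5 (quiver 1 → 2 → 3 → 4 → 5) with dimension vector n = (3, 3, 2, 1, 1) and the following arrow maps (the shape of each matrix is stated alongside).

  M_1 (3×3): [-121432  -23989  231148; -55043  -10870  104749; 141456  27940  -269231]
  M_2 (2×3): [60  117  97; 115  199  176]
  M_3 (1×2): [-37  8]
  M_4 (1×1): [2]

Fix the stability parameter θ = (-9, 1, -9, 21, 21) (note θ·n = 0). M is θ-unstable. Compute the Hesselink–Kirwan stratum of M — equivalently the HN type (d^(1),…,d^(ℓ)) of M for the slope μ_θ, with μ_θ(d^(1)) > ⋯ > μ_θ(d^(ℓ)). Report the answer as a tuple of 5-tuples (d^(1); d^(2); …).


Barcode: M ≅ I[1,2], I[1,3], I[1,5]. HN layers by μ_θ (4 steps, strictly decreasing):
  μ^(1)=21; μ^(2)=1; μ^(3)=-4; μ^(4)=-9

((0, 0, 0, 1, 1); (0, 1, 0, 0, 0); (0, 2, 2, 0, 0); (3, 0, 0, 0, 0))


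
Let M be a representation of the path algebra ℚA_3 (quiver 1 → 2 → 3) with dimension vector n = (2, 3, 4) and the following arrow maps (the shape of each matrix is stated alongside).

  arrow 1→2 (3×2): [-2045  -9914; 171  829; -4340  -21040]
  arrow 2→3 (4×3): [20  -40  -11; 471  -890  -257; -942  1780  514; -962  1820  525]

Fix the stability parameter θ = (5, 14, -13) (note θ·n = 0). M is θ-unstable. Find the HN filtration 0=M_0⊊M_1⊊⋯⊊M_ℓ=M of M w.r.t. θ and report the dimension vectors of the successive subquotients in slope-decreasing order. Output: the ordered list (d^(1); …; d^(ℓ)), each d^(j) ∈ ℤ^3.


Barcode: M ≅ I[1,2], I[1,3], I[2,3], I[3,3]^2. HN layers by μ_θ (5 steps, strictly decreasing):
  μ^(1)=14; μ^(2)=5; μ^(3)=2; μ^(4)=1/2; μ^(5)=-13

((0, 1, 0); (1, 0, 0); (1, 1, 1); (0, 1, 1); (0, 0, 2))


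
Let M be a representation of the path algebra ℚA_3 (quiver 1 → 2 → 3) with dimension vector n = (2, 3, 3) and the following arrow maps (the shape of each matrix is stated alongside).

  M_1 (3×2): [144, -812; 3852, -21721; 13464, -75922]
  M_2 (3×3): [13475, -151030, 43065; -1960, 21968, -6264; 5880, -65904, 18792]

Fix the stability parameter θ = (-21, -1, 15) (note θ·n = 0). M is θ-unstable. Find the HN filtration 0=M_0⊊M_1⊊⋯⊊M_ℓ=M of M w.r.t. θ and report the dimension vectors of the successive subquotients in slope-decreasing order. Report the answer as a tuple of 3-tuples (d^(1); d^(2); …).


Interval decomposition of M: I[1,1], I[1,2], I[2,2], I[2,3], I[3,3]^2.
HN type (ℓ=3): μ^(1)=15; μ^(2)=-1; μ^(3)=-21

((0, 0, 3); (0, 3, 0); (2, 0, 0))


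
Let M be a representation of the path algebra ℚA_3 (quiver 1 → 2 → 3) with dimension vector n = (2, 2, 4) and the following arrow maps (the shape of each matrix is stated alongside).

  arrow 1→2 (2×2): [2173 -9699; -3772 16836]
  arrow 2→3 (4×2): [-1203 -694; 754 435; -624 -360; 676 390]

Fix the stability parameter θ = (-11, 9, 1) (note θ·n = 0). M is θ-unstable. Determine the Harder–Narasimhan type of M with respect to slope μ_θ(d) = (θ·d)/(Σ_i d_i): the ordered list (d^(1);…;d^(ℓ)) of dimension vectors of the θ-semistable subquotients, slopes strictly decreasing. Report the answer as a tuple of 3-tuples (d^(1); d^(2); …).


Via rank(M_{q-1}∘⋯∘M_p): M ≅ I[1,1], I[1,3], I[2,3], I[3,3]^2.
μ_θ-semistable layers: μ^(1)=5; μ^(2)=1; μ^(3)=-11

((0, 2, 2); (0, 0, 2); (2, 0, 0))


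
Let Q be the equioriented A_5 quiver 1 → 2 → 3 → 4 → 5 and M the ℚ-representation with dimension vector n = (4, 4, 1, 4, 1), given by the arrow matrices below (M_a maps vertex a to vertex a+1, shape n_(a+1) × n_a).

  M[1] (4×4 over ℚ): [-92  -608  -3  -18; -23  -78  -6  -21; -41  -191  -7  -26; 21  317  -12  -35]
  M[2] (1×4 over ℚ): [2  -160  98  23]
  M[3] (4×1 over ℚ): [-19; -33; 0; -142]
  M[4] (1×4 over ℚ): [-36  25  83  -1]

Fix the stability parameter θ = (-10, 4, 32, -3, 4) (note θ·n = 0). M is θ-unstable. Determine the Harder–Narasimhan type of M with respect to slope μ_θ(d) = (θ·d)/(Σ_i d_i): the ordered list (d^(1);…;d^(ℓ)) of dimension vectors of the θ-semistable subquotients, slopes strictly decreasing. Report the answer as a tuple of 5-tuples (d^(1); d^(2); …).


Interval decomposition of M: I[1,2]^3, I[1,5], I[4,4]^3.
HN type (ℓ=4): μ^(1)=11; μ^(2)=4; μ^(3)=-3; μ^(4)=-10

((0, 0, 1, 1, 1); (0, 4, 0, 0, 0); (0, 0, 0, 3, 0); (4, 0, 0, 0, 0))


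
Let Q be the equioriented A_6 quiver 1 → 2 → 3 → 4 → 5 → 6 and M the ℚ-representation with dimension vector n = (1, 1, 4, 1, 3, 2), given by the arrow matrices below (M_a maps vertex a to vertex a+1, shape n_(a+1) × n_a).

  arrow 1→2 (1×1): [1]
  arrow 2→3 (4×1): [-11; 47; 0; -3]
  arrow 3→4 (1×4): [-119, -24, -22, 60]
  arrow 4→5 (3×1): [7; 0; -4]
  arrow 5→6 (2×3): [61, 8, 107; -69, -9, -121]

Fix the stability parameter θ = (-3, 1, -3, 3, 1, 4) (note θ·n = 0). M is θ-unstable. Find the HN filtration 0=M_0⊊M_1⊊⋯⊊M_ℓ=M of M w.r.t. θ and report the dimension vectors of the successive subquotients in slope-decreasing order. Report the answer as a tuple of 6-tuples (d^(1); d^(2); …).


Via rank(M_{q-1}∘⋯∘M_p): M ≅ I[1,6], I[3,3]^3, I[5,5], I[5,6].
μ_θ-semistable layers: μ^(1)=4; μ^(2)=2; μ^(3)=1; μ^(4)=-1; μ^(5)=-3

((0, 0, 0, 0, 0, 2); (0, 0, 0, 1, 1, 0); (0, 0, 0, 0, 2, 0); (0, 1, 1, 0, 0, 0); (1, 0, 3, 0, 0, 0))


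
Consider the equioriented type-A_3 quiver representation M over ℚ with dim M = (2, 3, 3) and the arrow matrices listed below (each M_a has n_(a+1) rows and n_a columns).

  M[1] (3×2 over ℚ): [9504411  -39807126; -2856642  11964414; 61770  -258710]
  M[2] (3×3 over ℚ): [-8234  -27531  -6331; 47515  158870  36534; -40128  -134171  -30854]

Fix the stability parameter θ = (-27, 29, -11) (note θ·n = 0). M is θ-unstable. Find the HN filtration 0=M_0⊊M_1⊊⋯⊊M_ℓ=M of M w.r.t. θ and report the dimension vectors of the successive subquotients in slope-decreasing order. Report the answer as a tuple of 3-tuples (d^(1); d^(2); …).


Barcode: M ≅ I[1,3]^2, I[2,3]. HN layers by μ_θ (2 steps, strictly decreasing):
  μ^(1)=9; μ^(2)=-27

((0, 3, 3); (2, 0, 0))


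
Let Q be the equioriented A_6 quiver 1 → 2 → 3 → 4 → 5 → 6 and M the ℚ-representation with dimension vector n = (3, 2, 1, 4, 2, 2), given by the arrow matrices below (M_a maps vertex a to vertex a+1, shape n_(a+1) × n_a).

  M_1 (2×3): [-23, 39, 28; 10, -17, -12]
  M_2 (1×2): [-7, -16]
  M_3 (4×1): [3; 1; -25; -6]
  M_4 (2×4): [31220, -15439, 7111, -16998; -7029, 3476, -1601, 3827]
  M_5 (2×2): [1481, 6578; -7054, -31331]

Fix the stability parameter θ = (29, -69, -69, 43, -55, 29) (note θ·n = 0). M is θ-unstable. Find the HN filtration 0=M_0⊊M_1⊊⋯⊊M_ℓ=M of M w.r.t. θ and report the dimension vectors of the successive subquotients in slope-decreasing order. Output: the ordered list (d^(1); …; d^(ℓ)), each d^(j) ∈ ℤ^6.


Via rank(M_{q-1}∘⋯∘M_p): M ≅ I[1,1], I[1,2], I[1,6], I[4,4]^2, I[4,6].
μ_θ-semistable layers: μ^(1)=43; μ^(2)=29; μ^(3)=-6; μ^(4)=-20; μ^(5)=-109/3

((0, 0, 0, 2, 0, 0); (1, 0, 0, 0, 0, 2); (0, 0, 0, 2, 2, 0); (1, 1, 0, 0, 0, 0); (1, 1, 1, 0, 0, 0))


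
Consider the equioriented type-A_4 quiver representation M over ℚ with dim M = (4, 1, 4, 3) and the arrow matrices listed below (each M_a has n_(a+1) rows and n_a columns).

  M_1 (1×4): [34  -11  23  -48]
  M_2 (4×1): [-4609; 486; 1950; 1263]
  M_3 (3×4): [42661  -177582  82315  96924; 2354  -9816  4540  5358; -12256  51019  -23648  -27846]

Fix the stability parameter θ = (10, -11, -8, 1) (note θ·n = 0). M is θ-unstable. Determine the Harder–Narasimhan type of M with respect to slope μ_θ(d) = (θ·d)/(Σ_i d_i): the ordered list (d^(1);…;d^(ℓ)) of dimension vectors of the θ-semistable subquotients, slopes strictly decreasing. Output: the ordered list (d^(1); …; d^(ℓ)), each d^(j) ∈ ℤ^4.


Via rank(M_{q-1}∘⋯∘M_p): M ≅ I[1,1]^3, I[1,4], I[3,3], I[3,4]^2.
μ_θ-semistable layers: μ^(1)=10; μ^(2)=1; μ^(3)=-3; μ^(4)=-8

((3, 0, 0, 0); (0, 0, 0, 3); (1, 1, 1, 0); (0, 0, 3, 0))


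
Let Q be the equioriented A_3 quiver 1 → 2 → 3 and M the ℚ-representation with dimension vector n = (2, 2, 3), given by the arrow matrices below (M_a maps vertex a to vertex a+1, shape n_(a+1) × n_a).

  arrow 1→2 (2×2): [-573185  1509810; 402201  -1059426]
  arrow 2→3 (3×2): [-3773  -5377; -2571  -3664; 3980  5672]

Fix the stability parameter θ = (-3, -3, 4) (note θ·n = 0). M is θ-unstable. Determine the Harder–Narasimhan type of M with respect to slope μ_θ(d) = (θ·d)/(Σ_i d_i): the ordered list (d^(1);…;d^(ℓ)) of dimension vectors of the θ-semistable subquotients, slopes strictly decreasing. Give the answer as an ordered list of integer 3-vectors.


Via rank(M_{q-1}∘⋯∘M_p): M ≅ I[1,1], I[1,3], I[2,3], I[3,3].
μ_θ-semistable layers: μ^(1)=4; μ^(2)=-3

((0, 0, 3); (2, 2, 0))


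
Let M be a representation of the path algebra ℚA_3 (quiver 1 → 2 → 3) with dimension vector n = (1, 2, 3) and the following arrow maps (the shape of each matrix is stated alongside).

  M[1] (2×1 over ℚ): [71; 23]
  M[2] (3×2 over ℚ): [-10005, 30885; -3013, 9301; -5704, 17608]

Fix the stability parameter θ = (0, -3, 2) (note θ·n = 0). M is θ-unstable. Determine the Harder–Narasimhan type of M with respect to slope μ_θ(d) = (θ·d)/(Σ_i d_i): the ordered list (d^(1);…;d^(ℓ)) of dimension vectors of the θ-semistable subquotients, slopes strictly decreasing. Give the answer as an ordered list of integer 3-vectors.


Barcode: M ≅ I[1,2], I[2,3], I[3,3]^2. HN layers by μ_θ (3 steps, strictly decreasing):
  μ^(1)=2; μ^(2)=-3/2; μ^(3)=-3

((0, 0, 3); (1, 1, 0); (0, 1, 0))


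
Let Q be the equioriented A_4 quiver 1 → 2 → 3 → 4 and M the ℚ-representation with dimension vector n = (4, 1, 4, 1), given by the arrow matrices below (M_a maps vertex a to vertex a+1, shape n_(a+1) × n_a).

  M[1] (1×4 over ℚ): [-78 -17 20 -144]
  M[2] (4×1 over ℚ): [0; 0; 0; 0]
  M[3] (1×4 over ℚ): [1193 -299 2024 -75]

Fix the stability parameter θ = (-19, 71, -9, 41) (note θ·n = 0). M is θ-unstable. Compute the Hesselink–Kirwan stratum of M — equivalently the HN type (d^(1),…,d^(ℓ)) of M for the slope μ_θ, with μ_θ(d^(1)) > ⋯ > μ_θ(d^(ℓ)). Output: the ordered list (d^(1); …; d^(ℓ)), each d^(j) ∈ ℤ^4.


Barcode: M ≅ I[1,1]^3, I[1,2], I[3,3]^3, I[3,4]. HN layers by μ_θ (4 steps, strictly decreasing):
  μ^(1)=71; μ^(2)=41; μ^(3)=-9; μ^(4)=-19

((0, 1, 0, 0); (0, 0, 0, 1); (0, 0, 4, 0); (4, 0, 0, 0))


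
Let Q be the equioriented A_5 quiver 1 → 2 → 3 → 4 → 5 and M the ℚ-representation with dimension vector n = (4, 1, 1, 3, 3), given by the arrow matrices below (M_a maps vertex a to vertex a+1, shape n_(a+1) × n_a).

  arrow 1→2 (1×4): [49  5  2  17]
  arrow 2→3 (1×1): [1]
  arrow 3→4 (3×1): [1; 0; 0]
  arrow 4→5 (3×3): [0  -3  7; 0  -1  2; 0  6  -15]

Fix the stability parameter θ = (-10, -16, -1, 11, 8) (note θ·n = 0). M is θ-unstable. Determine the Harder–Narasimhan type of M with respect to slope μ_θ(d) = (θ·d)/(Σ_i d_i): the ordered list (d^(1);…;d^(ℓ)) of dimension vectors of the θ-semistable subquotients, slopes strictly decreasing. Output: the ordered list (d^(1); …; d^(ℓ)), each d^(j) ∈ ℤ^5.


Via rank(M_{q-1}∘⋯∘M_p): M ≅ I[1,1]^3, I[1,4], I[4,5]^2, I[5,5].
μ_θ-semistable layers: μ^(1)=11; μ^(2)=19/2; μ^(3)=8; μ^(4)=-1; μ^(5)=-10; μ^(6)=-13

((0, 0, 0, 1, 0); (0, 0, 0, 2, 2); (0, 0, 0, 0, 1); (0, 0, 1, 0, 0); (3, 0, 0, 0, 0); (1, 1, 0, 0, 0))


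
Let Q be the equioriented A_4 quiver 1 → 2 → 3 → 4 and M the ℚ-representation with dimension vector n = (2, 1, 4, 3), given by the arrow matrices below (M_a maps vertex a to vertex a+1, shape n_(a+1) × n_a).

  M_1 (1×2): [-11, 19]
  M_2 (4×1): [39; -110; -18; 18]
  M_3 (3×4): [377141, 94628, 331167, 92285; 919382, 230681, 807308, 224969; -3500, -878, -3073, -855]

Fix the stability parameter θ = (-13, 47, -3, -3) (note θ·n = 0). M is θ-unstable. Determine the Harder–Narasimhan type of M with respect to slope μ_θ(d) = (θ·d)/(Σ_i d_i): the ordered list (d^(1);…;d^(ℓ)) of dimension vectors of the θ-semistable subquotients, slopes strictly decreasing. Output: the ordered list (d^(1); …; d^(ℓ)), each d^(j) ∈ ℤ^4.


Via rank(M_{q-1}∘⋯∘M_p): M ≅ I[1,1], I[1,4], I[3,3], I[3,4]^2.
μ_θ-semistable layers: μ^(1)=41/3; μ^(2)=-3; μ^(3)=-13

((0, 1, 1, 1); (0, 0, 3, 2); (2, 0, 0, 0))


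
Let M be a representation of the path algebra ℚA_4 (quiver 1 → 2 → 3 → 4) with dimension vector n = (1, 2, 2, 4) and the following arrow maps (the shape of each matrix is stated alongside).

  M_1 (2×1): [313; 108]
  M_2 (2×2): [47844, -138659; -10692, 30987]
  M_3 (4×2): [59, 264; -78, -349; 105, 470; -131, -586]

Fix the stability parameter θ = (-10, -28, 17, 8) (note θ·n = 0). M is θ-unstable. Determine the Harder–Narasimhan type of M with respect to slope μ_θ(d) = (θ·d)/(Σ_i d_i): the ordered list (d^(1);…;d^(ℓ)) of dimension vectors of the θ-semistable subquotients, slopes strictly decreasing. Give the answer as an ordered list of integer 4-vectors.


Via rank(M_{q-1}∘⋯∘M_p): M ≅ I[1,2], I[2,4], I[3,4], I[4,4]^2.
μ_θ-semistable layers: μ^(1)=25/2; μ^(2)=8; μ^(3)=-19; μ^(4)=-28

((0, 0, 2, 2); (0, 0, 0, 2); (1, 1, 0, 0); (0, 1, 0, 0))


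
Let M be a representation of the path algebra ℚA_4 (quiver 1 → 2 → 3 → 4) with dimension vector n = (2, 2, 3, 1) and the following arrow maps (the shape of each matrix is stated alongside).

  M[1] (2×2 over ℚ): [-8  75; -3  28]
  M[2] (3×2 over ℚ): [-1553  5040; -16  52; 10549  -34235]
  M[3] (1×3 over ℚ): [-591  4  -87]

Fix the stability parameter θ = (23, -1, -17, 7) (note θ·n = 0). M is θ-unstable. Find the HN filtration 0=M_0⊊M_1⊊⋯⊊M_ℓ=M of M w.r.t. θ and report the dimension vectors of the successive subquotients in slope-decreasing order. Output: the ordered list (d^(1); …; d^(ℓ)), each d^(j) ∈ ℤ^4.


Barcode: M ≅ I[1,3], I[1,4], I[3,3]. HN layers by μ_θ (3 steps, strictly decreasing):
  μ^(1)=7; μ^(2)=5/3; μ^(3)=-17

((0, 0, 0, 1); (2, 2, 2, 0); (0, 0, 1, 0))


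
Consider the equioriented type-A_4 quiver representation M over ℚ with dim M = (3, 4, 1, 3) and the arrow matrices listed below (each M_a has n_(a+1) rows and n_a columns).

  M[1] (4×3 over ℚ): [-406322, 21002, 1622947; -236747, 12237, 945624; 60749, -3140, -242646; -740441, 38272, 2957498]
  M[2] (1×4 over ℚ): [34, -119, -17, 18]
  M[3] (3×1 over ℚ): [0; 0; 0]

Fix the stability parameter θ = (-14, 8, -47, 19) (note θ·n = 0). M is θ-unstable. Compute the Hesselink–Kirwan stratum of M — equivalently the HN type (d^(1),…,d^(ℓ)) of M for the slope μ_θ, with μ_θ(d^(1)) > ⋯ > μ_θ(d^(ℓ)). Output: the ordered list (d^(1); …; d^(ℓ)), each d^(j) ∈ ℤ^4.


Barcode: M ≅ I[1,2]^2, I[1,3], I[2,2], I[4,4]^3. HN layers by μ_θ (4 steps, strictly decreasing):
  μ^(1)=19; μ^(2)=8; μ^(3)=-14; μ^(4)=-53/3

((0, 0, 0, 3); (0, 3, 0, 0); (2, 0, 0, 0); (1, 1, 1, 0))


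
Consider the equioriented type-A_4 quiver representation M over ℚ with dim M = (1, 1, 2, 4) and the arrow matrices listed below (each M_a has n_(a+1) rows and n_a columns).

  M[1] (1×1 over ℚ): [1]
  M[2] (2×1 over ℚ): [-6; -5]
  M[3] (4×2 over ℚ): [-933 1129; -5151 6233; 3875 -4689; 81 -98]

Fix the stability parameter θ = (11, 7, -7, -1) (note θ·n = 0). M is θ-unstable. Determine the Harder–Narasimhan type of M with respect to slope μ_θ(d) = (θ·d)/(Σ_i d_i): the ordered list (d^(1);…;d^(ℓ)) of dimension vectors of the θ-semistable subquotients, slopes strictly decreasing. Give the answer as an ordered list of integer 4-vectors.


Via rank(M_{q-1}∘⋯∘M_p): M ≅ I[1,4], I[3,4], I[4,4]^2.
μ_θ-semistable layers: μ^(1)=5/2; μ^(2)=-1; μ^(3)=-7

((1, 1, 1, 1); (0, 0, 0, 3); (0, 0, 1, 0))


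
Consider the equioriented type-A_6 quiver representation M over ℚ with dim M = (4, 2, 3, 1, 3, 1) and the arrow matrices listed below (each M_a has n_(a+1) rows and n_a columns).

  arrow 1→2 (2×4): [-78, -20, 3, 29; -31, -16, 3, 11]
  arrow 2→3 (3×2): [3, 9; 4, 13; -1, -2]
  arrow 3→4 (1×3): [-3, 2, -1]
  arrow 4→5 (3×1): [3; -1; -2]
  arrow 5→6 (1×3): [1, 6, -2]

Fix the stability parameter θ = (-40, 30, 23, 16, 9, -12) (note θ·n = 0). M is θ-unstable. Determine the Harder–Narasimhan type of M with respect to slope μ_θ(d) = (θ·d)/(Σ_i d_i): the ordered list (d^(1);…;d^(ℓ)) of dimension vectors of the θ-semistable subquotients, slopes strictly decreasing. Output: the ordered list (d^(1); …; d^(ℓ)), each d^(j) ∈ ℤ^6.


Barcode: M ≅ I[1,1]^2, I[1,3], I[1,6], I[3,3], I[5,5]^2. HN layers by μ_θ (5 steps, strictly decreasing):
  μ^(1)=53/2; μ^(2)=23; μ^(3)=66/5; μ^(4)=9; μ^(5)=-40

((0, 1, 1, 0, 0, 0); (0, 0, 1, 0, 0, 0); (0, 1, 1, 1, 1, 1); (0, 0, 0, 0, 2, 0); (4, 0, 0, 0, 0, 0))


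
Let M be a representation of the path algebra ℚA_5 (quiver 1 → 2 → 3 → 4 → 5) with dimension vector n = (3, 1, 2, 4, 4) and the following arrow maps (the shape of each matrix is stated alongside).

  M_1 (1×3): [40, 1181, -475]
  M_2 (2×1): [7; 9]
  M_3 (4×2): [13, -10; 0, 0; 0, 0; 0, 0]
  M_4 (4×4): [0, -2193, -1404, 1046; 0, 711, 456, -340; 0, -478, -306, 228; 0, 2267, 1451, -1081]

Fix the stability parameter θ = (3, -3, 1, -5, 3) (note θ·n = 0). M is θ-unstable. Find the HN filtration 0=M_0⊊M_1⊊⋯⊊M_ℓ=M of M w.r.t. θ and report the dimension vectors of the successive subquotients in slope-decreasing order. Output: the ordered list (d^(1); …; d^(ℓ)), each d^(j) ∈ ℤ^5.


Via rank(M_{q-1}∘⋯∘M_p): M ≅ I[1,1]^2, I[1,4], I[3,3], I[4,5]^3, I[5,5].
μ_θ-semistable layers: μ^(1)=3; μ^(2)=1; μ^(3)=-1; μ^(4)=-5

((2, 0, 0, 0, 4); (0, 0, 1, 0, 0); (1, 1, 1, 1, 0); (0, 0, 0, 3, 0))


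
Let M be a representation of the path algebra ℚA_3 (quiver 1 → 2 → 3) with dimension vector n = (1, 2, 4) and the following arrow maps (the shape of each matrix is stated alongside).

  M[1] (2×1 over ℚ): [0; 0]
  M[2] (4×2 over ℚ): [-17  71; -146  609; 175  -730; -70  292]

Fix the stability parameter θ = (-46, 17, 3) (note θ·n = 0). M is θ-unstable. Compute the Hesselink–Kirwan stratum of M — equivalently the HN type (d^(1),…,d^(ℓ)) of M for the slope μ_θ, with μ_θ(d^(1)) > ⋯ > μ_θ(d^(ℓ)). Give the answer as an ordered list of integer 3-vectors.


Interval decomposition of M: I[1,1], I[2,3]^2, I[3,3]^2.
HN type (ℓ=3): μ^(1)=10; μ^(2)=3; μ^(3)=-46

((0, 2, 2); (0, 0, 2); (1, 0, 0))


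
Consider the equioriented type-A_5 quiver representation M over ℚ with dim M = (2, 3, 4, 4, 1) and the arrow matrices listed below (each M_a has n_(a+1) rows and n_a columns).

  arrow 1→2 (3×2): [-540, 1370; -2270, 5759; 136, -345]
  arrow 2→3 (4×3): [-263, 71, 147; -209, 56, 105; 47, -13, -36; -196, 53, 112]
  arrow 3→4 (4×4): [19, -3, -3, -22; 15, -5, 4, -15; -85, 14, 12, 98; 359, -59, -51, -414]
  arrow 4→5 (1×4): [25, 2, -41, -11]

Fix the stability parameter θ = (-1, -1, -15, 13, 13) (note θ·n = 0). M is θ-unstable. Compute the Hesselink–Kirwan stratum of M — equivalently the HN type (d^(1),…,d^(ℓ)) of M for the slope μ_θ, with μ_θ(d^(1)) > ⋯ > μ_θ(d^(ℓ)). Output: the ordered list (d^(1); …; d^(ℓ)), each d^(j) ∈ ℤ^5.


Interval decomposition of M: I[1,4], I[1,5], I[2,4], I[3,3], I[4,4].
HN type (ℓ=4): μ^(1)=13; μ^(2)=-17/3; μ^(3)=-8; μ^(4)=-15

((0, 0, 0, 4, 1); (2, 2, 2, 0, 0); (0, 1, 1, 0, 0); (0, 0, 1, 0, 0))


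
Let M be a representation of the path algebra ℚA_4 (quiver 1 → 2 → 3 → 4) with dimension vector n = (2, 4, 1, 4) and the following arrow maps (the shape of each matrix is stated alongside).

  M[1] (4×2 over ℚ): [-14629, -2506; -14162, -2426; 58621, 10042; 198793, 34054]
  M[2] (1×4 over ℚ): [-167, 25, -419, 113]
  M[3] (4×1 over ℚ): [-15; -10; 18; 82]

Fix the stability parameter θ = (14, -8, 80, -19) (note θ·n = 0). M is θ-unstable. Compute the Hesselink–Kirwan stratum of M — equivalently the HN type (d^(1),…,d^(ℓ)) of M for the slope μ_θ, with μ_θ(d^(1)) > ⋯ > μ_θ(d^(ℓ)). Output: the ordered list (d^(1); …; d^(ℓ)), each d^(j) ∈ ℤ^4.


Interval decomposition of M: I[1,2], I[1,4], I[2,2]^2, I[4,4]^3.
HN type (ℓ=4): μ^(1)=61/2; μ^(2)=3; μ^(3)=-8; μ^(4)=-19

((0, 0, 1, 1); (2, 2, 0, 0); (0, 2, 0, 0); (0, 0, 0, 3))


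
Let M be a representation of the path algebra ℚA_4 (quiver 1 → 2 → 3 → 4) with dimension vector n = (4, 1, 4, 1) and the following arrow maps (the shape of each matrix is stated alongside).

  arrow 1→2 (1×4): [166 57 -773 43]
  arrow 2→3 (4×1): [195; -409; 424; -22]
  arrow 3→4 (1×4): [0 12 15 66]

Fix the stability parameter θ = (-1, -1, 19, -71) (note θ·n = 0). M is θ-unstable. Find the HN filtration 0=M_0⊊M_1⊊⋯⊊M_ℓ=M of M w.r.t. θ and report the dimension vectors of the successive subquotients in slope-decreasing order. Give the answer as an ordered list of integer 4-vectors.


Interval decomposition of M: I[1,1]^3, I[1,3], I[3,3]^2, I[3,4].
HN type (ℓ=3): μ^(1)=19; μ^(2)=-1; μ^(3)=-26

((0, 0, 3, 0); (4, 1, 0, 0); (0, 0, 1, 1))


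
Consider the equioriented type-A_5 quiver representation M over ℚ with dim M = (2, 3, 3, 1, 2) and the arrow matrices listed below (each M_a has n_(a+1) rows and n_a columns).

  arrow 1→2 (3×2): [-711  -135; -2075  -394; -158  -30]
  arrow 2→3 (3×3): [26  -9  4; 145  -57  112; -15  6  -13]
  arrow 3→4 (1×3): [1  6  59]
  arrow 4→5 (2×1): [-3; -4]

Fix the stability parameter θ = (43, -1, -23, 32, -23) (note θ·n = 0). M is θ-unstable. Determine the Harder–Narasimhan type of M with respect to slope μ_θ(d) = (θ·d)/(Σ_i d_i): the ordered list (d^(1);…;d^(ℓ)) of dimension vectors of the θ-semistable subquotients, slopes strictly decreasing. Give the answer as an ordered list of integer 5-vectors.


Via rank(M_{q-1}∘⋯∘M_p): M ≅ I[1,3], I[1,5], I[2,3], I[5,5].
μ_θ-semistable layers: μ^(1)=19/3; μ^(2)=28/5; μ^(3)=-12; μ^(4)=-23

((1, 1, 1, 0, 0); (1, 1, 1, 1, 1); (0, 1, 1, 0, 0); (0, 0, 0, 0, 1))


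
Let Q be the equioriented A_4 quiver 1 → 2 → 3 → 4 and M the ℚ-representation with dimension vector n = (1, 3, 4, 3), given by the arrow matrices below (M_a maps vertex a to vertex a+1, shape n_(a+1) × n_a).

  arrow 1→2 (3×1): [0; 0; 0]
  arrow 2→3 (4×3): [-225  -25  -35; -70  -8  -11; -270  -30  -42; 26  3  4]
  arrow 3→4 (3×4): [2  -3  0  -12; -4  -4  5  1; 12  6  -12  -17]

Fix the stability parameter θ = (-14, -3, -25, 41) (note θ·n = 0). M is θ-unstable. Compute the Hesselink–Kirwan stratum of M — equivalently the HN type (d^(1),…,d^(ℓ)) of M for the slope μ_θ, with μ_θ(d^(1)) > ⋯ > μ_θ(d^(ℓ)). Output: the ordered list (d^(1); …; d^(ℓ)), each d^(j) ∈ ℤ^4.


Interval decomposition of M: I[1,1], I[2,4]^3, I[3,3].
HN type (ℓ=3): μ^(1)=41; μ^(2)=-14; μ^(3)=-25

((0, 0, 0, 3); (1, 3, 3, 0); (0, 0, 1, 0))


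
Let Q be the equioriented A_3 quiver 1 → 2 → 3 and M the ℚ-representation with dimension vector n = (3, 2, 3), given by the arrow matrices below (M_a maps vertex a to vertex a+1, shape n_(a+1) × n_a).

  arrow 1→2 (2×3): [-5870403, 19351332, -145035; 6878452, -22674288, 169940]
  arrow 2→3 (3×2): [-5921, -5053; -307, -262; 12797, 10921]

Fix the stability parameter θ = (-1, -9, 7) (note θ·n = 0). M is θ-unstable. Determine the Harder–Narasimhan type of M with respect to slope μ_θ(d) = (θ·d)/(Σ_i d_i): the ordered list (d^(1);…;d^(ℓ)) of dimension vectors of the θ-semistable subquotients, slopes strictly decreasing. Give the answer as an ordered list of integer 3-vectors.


Via rank(M_{q-1}∘⋯∘M_p): M ≅ I[1,1]^2, I[1,3], I[2,3], I[3,3].
μ_θ-semistable layers: μ^(1)=7; μ^(2)=-1; μ^(3)=-5; μ^(4)=-9

((0, 0, 3); (2, 0, 0); (1, 1, 0); (0, 1, 0))


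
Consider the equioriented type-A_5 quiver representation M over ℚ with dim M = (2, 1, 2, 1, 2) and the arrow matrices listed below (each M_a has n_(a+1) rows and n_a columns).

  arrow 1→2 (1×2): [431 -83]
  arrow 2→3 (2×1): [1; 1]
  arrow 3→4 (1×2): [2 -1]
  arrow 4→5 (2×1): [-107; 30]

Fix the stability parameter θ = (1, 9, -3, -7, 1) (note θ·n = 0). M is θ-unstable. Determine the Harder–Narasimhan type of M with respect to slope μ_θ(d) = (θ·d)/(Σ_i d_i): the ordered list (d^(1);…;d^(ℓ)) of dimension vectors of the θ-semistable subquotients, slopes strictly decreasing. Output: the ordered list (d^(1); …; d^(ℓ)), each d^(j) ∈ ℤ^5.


Barcode: M ≅ I[1,1], I[1,5], I[3,3], I[5,5]. HN layers by μ_θ (3 steps, strictly decreasing):
  μ^(1)=1; μ^(2)=0; μ^(3)=-3

((1, 0, 0, 0, 2); (1, 1, 1, 1, 0); (0, 0, 1, 0, 0))


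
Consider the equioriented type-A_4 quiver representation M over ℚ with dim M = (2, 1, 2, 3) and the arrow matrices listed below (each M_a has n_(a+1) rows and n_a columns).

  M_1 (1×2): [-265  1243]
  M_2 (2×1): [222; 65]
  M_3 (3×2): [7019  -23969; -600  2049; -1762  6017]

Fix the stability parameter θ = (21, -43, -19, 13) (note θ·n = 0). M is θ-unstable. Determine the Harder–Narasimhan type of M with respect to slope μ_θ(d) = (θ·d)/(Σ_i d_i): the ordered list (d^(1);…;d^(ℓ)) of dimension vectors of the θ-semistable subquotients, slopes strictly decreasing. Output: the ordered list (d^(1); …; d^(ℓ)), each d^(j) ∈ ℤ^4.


Barcode: M ≅ I[1,1], I[1,4], I[3,4], I[4,4]. HN layers by μ_θ (4 steps, strictly decreasing):
  μ^(1)=21; μ^(2)=13; μ^(3)=-41/3; μ^(4)=-19

((1, 0, 0, 0); (0, 0, 0, 3); (1, 1, 1, 0); (0, 0, 1, 0))


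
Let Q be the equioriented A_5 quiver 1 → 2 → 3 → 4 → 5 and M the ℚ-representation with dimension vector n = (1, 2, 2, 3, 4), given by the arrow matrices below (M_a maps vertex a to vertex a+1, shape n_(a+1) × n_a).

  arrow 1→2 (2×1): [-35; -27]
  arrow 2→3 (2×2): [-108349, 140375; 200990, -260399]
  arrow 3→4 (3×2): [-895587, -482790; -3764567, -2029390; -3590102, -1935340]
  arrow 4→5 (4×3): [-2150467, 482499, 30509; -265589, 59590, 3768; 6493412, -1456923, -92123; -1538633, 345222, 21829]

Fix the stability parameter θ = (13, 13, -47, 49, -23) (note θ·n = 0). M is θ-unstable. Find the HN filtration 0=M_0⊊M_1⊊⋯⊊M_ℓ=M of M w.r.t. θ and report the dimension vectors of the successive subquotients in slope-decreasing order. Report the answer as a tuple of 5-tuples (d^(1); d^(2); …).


Via rank(M_{q-1}∘⋯∘M_p): M ≅ I[1,3], I[2,5], I[4,5]^2, I[5,5].
μ_θ-semistable layers: μ^(1)=13; μ^(2)=-7; μ^(3)=-17; μ^(4)=-23

((0, 0, 0, 3, 3); (1, 1, 1, 0, 0); (0, 1, 1, 0, 0); (0, 0, 0, 0, 1))


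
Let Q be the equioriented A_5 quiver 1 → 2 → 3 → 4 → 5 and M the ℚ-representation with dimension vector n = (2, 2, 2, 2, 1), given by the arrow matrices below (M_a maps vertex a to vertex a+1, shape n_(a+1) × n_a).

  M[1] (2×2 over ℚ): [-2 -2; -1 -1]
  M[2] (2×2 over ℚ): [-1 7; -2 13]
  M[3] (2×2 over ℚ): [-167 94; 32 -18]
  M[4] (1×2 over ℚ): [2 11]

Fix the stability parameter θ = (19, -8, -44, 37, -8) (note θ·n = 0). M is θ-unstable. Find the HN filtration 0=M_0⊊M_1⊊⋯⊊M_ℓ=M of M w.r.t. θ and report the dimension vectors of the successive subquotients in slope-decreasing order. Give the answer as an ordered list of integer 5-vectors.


Via rank(M_{q-1}∘⋯∘M_p): M ≅ I[1,1], I[1,4], I[2,5].
μ_θ-semistable layers: μ^(1)=37; μ^(2)=19; μ^(3)=29/2; μ^(4)=-11; μ^(5)=-26

((0, 0, 0, 1, 0); (1, 0, 0, 0, 0); (0, 0, 0, 1, 1); (1, 1, 1, 0, 0); (0, 1, 1, 0, 0))


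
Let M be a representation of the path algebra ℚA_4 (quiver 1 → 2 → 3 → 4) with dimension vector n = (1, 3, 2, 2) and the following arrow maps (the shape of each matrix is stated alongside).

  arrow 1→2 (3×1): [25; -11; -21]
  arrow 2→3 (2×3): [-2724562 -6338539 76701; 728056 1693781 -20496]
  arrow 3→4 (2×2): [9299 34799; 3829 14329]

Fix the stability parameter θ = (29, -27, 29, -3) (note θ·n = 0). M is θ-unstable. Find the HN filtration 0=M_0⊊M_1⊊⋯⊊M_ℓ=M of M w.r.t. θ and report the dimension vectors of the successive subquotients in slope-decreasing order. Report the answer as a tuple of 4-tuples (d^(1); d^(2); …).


Via rank(M_{q-1}∘⋯∘M_p): M ≅ I[1,4], I[2,2], I[2,3], I[4,4].
μ_θ-semistable layers: μ^(1)=29; μ^(2)=13; μ^(3)=1; μ^(4)=-3; μ^(5)=-27

((0, 0, 1, 0); (0, 0, 1, 1); (1, 1, 0, 0); (0, 0, 0, 1); (0, 2, 0, 0))


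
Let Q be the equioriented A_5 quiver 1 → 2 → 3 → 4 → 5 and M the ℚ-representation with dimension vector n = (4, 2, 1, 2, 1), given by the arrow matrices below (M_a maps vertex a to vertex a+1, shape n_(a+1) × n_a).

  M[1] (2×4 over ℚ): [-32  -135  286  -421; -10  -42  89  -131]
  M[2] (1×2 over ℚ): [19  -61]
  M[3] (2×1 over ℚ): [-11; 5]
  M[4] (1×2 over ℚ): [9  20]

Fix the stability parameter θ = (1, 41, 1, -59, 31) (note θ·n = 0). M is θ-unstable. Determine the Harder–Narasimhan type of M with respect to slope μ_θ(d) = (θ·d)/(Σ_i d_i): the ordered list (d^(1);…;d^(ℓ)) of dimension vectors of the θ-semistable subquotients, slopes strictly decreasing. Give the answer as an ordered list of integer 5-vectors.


Via rank(M_{q-1}∘⋯∘M_p): M ≅ I[1,1]^2, I[1,2], I[1,5], I[4,4].
μ_θ-semistable layers: μ^(1)=41; μ^(2)=31; μ^(3)=1; μ^(4)=-4; μ^(5)=-59

((0, 1, 0, 0, 0); (0, 0, 0, 0, 1); (3, 0, 0, 0, 0); (1, 1, 1, 1, 0); (0, 0, 0, 1, 0))


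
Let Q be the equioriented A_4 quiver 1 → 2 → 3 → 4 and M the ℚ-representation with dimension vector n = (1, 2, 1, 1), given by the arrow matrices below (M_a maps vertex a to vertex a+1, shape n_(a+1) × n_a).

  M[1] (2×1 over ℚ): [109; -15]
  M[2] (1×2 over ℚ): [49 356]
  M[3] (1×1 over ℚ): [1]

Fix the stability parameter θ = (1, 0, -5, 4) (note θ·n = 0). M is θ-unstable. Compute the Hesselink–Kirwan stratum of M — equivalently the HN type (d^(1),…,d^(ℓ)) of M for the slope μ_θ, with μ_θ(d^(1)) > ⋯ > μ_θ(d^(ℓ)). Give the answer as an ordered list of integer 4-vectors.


Barcode: M ≅ I[1,4], I[2,2]. HN layers by μ_θ (3 steps, strictly decreasing):
  μ^(1)=4; μ^(2)=0; μ^(3)=-4/3

((0, 0, 0, 1); (0, 1, 0, 0); (1, 1, 1, 0))


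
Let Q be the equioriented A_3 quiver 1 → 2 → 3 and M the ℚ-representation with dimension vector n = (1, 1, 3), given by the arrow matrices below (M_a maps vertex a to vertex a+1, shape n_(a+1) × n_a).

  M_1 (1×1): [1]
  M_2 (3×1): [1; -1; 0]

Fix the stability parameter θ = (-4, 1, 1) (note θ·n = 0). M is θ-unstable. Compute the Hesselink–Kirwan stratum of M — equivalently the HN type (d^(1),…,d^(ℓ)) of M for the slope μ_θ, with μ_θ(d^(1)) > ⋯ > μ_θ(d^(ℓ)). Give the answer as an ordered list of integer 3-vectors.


Interval decomposition of M: I[1,3], I[3,3]^2.
HN type (ℓ=2): μ^(1)=1; μ^(2)=-4

((0, 1, 3); (1, 0, 0))


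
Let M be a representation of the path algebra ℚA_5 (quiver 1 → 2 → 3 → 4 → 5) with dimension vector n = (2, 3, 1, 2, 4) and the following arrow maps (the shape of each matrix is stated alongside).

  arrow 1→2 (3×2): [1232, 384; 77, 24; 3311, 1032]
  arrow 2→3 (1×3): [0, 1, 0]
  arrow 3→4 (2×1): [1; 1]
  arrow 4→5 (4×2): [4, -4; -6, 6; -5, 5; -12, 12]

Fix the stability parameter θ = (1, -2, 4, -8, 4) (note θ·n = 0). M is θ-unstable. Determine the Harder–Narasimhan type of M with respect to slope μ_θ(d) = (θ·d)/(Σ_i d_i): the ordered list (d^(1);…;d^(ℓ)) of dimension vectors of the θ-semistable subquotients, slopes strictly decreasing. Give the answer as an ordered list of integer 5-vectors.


Barcode: M ≅ I[1,1], I[1,4], I[2,2]^2, I[4,5], I[5,5]^3. HN layers by μ_θ (5 steps, strictly decreasing):
  μ^(1)=4; μ^(2)=1; μ^(3)=-5/4; μ^(4)=-2; μ^(5)=-8

((0, 0, 0, 0, 4); (1, 0, 0, 0, 0); (1, 1, 1, 1, 0); (0, 2, 0, 0, 0); (0, 0, 0, 1, 0))


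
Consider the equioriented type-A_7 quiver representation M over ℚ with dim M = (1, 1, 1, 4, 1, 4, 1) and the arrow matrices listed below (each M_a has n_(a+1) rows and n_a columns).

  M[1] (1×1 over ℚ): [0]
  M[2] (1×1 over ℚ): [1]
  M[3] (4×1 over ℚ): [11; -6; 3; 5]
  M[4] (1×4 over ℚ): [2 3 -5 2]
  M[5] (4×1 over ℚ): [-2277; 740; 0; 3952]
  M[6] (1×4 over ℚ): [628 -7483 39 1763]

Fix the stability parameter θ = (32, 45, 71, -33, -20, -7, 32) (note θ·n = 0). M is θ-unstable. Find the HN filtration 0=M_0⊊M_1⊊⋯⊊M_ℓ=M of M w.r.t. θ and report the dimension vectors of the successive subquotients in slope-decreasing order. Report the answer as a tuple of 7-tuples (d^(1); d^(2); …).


Via rank(M_{q-1}∘⋯∘M_p): M ≅ I[1,1], I[2,6], I[4,4]^3, I[6,6]^2, I[6,7].
μ_θ-semistable layers: μ^(1)=32; μ^(2)=56/5; μ^(3)=-7; μ^(4)=-33

((1, 0, 0, 0, 0, 0, 1); (0, 1, 1, 1, 1, 1, 0); (0, 0, 0, 0, 0, 3, 0); (0, 0, 0, 3, 0, 0, 0))


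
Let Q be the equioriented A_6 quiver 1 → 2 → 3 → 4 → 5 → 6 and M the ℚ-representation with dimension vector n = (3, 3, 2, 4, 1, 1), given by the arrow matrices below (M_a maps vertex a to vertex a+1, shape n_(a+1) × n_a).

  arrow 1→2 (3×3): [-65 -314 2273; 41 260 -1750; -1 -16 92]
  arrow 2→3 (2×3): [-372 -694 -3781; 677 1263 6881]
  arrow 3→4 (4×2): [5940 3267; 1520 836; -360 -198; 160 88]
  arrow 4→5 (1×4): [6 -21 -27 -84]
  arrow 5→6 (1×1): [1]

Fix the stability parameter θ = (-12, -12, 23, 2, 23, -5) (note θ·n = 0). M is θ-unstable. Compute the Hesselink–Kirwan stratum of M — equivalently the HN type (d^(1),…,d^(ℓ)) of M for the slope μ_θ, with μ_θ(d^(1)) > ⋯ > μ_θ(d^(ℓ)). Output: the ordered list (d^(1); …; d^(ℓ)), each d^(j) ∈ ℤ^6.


Via rank(M_{q-1}∘⋯∘M_p): M ≅ I[1,1], I[1,3], I[1,4], I[2,2], I[4,4]^2, I[4,6].
μ_θ-semistable layers: μ^(1)=23; μ^(2)=25/2; μ^(3)=9; μ^(4)=2; μ^(5)=-12

((0, 0, 1, 0, 0, 0); (0, 0, 1, 1, 0, 0); (0, 0, 0, 0, 1, 1); (0, 0, 0, 3, 0, 0); (3, 3, 0, 0, 0, 0))


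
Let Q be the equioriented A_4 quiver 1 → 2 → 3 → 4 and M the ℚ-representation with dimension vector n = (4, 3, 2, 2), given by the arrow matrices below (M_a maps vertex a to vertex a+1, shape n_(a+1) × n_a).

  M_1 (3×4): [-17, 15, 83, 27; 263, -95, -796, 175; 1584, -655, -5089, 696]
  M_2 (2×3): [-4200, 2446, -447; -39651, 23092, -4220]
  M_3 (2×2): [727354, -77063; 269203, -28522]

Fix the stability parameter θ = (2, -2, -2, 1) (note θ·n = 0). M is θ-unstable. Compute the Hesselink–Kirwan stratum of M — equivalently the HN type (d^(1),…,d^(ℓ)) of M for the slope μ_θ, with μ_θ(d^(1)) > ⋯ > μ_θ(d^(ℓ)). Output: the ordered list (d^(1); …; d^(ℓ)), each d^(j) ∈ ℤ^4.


Barcode: M ≅ I[1,1], I[1,2], I[1,4]^2. HN layers by μ_θ (4 steps, strictly decreasing):
  μ^(1)=2; μ^(2)=1; μ^(3)=0; μ^(4)=-2/3

((1, 0, 0, 0); (0, 0, 0, 2); (1, 1, 0, 0); (2, 2, 2, 0))


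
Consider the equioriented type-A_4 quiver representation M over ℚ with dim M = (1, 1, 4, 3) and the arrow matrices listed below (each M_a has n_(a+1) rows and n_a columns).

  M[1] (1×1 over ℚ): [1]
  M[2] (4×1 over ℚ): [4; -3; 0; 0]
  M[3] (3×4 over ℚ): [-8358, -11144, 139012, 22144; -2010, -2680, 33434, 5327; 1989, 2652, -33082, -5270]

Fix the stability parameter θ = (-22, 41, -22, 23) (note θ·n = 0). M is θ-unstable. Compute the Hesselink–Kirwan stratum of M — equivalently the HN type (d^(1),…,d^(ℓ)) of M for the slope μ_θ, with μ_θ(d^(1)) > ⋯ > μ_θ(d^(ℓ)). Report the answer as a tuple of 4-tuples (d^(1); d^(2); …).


Via rank(M_{q-1}∘⋯∘M_p): M ≅ I[1,3], I[3,3], I[3,4]^2, I[4,4].
μ_θ-semistable layers: μ^(1)=23; μ^(2)=19/2; μ^(3)=-22

((0, 0, 0, 3); (0, 1, 1, 0); (1, 0, 3, 0))


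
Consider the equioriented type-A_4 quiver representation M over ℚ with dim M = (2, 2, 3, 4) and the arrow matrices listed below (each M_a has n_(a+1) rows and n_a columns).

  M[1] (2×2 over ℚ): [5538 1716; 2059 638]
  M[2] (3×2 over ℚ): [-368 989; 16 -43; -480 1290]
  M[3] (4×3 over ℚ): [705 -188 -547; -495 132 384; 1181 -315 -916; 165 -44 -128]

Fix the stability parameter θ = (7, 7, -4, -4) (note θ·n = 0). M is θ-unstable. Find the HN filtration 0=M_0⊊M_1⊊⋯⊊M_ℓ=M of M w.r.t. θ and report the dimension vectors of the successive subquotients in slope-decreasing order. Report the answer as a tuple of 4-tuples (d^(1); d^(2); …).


Barcode: M ≅ I[1,1], I[1,4], I[2,2], I[3,4]^2, I[4,4]. HN layers by μ_θ (3 steps, strictly decreasing):
  μ^(1)=7; μ^(2)=3/2; μ^(3)=-4

((1, 1, 0, 0); (1, 1, 1, 1); (0, 0, 2, 3))


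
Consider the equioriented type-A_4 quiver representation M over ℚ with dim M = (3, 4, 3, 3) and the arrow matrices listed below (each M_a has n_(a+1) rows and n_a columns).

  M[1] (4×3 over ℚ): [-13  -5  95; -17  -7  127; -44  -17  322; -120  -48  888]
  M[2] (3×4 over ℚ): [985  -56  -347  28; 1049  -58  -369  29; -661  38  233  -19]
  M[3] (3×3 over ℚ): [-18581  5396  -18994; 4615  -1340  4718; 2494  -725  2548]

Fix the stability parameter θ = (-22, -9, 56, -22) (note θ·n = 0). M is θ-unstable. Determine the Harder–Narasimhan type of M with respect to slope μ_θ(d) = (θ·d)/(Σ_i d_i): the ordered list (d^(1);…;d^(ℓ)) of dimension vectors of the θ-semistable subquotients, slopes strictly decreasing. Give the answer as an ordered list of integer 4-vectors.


Via rank(M_{q-1}∘⋯∘M_p): M ≅ I[1,1], I[1,2], I[1,4], I[2,2], I[2,4], I[3,4].
μ_θ-semistable layers: μ^(1)=17; μ^(2)=-9; μ^(3)=-22

((0, 0, 3, 3); (0, 4, 0, 0); (3, 0, 0, 0))


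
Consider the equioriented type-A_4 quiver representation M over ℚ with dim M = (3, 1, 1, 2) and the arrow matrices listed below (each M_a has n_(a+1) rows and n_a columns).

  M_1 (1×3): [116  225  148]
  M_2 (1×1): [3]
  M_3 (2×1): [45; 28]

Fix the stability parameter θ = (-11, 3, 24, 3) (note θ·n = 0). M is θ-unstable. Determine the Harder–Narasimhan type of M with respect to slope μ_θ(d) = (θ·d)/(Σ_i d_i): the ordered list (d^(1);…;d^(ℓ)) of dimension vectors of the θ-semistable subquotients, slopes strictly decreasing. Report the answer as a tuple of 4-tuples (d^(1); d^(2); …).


Interval decomposition of M: I[1,1]^2, I[1,4], I[4,4].
HN type (ℓ=3): μ^(1)=27/2; μ^(2)=3; μ^(3)=-11

((0, 0, 1, 1); (0, 1, 0, 1); (3, 0, 0, 0))


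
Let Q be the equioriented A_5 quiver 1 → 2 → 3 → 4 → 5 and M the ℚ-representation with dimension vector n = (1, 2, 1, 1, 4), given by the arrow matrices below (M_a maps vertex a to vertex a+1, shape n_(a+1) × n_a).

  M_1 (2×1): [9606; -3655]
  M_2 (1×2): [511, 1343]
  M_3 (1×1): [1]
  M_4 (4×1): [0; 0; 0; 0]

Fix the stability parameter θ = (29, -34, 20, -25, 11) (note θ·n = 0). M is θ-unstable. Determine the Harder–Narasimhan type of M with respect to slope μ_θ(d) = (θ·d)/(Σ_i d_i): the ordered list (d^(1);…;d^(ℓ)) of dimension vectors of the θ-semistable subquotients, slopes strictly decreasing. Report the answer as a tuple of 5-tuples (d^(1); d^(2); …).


Via rank(M_{q-1}∘⋯∘M_p): M ≅ I[1,4], I[2,2], I[5,5]^4.
μ_θ-semistable layers: μ^(1)=11; μ^(2)=-5/2; μ^(3)=-34

((0, 0, 0, 0, 4); (1, 1, 1, 1, 0); (0, 1, 0, 0, 0))


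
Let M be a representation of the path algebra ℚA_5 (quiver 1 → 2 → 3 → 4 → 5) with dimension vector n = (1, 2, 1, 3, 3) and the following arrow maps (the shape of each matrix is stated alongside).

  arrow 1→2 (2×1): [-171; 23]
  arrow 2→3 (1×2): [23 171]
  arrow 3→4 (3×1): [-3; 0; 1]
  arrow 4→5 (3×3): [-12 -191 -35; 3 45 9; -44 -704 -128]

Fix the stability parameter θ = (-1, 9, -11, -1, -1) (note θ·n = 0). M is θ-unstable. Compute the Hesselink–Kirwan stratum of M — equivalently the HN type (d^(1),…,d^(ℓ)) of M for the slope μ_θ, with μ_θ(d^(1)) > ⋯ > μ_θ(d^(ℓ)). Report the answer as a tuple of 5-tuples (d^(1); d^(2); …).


Via rank(M_{q-1}∘⋯∘M_p): M ≅ I[1,2], I[2,5], I[4,4], I[4,5], I[5,5].
μ_θ-semistable layers: μ^(1)=9; μ^(2)=-1

((0, 1, 0, 0, 0); (1, 1, 1, 3, 3))
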